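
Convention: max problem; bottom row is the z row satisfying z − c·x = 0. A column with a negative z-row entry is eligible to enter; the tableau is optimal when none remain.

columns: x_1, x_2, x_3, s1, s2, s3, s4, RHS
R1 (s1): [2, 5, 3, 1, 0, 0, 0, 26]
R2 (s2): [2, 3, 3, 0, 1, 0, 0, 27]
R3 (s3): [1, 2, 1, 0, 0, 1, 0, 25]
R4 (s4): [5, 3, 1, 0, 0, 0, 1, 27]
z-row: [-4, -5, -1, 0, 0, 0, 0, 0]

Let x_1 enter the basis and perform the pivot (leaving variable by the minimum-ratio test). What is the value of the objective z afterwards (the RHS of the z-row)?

Ratio test on column x_1 — row 1: 26/2 = 13; row 2: 27/2 = 27/2; row 3: 25/1 = 25; row 4: 27/5 = 27/5. Minimum is 27/5 at row 4 (s4 leaves); pivot element 5.
Pivot on row 4; the z-row RHS becomes 0 − (-4)·(27/5) = 108/5.

108/5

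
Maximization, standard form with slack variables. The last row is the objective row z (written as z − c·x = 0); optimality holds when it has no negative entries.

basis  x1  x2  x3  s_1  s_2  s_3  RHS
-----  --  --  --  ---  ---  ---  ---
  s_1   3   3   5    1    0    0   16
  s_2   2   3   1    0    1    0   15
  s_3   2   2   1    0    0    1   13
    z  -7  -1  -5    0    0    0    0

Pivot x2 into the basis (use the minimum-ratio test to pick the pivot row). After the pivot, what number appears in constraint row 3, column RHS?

Ratio test on column x2 — row 1: 16/3 = 16/3; row 2: 15/3 = 5; row 3: 13/2 = 13/2. Minimum is 5 at row 2 (s_2 leaves); pivot element 3.
Divide row 2 by 3; eliminate column x2 from the other rows.
Row 3 update in column RHS: 13 − 2·5 = 3.

3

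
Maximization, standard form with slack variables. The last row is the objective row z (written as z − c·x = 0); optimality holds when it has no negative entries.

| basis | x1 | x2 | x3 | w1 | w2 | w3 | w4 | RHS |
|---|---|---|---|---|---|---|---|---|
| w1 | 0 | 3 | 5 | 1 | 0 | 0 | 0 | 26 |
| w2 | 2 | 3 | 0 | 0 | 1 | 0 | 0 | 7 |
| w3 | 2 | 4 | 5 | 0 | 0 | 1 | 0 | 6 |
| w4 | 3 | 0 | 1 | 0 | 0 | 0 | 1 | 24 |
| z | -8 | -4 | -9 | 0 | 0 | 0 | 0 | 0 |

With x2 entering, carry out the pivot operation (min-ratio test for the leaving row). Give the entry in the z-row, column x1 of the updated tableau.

Ratio test on column x2 — row 1: 26/3 = 26/3; row 2: 7/3 = 7/3; row 3: 6/4 = 3/2; row 4: entry 0 ≤ 0. Minimum is 3/2 at row 3 (w3 leaves); pivot element 4.
Divide row 3 by 4; eliminate column x2 from the other rows.
z-row update in column x1: -8 − (-4)·(1/2) = -6.

-6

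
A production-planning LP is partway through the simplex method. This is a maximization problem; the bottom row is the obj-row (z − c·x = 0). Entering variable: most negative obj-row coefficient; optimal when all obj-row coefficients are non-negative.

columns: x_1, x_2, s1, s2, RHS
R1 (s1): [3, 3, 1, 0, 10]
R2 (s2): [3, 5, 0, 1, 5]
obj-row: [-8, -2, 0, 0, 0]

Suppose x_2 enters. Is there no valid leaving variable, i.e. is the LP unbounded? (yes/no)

Column x_2 has positive entries in row(s) 1, 2, so the ratio test bounds it — not unbounded.

no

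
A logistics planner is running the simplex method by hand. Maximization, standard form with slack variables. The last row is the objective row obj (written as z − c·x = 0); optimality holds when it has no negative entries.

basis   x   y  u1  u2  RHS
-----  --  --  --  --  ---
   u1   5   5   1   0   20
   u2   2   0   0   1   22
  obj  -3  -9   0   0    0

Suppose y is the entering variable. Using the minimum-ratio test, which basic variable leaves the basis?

u1

Column y entries and ratios — u1: 20/5 = 4; u2: 0 ≤ 0, skip.
Smallest ratio is 4 in the row of u1, so u1 leaves.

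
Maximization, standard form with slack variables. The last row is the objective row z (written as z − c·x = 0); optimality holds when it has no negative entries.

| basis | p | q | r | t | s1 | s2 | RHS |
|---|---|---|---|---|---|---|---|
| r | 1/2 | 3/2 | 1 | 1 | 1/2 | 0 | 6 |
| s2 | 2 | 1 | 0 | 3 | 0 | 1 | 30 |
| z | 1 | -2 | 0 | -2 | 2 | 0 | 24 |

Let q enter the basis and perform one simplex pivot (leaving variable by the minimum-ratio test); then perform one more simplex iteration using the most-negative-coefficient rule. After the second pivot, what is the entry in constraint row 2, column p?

1/2

Ratio test on column q — row 1: 6/(3/2) = 4; row 2: 30/1 = 30. Minimum is 4 at row 1 (r leaves); pivot element 3/2.
Divide row 1 by 3/2; eliminate column q from the other rows.
Second iteration: most negative z-row entry is -2/3 in column t, so t enters.
Ratio test on column t — row 1: 4/(2/3) = 6; row 2: 26/(7/3) = 78/7. Minimum is 6 at row 1 (q leaves); pivot element 2/3.
Divide row 1 by 2/3; eliminate column t from the other rows.
After both pivots, the entry at constraint row 2, column p is 1/2.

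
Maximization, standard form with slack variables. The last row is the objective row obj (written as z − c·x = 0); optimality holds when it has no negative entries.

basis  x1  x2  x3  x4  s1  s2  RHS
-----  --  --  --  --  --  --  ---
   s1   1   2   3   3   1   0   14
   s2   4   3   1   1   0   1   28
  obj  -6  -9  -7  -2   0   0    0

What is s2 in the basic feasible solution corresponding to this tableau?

s2 is basic (row 2); its value is the RHS of that row, 28.

28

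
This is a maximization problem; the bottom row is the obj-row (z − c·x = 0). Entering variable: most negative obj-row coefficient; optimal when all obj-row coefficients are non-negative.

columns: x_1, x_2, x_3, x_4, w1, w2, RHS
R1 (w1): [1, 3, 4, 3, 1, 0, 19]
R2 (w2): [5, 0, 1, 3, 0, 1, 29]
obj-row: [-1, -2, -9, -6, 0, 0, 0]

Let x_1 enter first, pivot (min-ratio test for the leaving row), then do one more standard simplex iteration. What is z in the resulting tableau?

Ratio test on column x_1 — row 1: 19/1 = 19; row 2: 29/5 = 29/5. Minimum is 29/5 at row 2 (w2 leaves); pivot element 5.
Pivot on row 2; the obj-row RHS becomes 0 − (-1)·(29/5) = 29/5.
Next entering variable (most negative obj-row entry -44/5): x_3.
Ratio test on column x_3 — row 1: (66/5)/(19/5) = 66/19; row 2: (29/5)/(1/5) = 29. Minimum is 66/19 at row 1 (w1 leaves); pivot element 19/5.
After the second pivot the obj-row RHS is 29/5 − (-44/5)·(66/19) = 691/19.

691/19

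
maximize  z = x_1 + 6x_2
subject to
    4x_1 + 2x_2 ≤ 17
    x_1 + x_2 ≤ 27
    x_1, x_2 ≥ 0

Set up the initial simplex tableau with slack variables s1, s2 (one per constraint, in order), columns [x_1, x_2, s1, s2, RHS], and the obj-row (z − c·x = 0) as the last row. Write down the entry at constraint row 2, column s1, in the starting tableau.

0

Slack s1 belongs to constraint 1; its column is the unit vector e_1, so the entry in row 2 is 0.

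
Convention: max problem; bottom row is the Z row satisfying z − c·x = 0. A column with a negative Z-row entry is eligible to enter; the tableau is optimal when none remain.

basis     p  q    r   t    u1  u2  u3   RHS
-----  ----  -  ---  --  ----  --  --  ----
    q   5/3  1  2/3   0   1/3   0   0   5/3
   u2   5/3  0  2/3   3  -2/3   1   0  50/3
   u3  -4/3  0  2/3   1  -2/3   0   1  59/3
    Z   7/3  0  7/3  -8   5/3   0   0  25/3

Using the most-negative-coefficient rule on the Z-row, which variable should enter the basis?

t

Negative Z-row entries: t: -8.
The most negative is -8 in column t, so t enters.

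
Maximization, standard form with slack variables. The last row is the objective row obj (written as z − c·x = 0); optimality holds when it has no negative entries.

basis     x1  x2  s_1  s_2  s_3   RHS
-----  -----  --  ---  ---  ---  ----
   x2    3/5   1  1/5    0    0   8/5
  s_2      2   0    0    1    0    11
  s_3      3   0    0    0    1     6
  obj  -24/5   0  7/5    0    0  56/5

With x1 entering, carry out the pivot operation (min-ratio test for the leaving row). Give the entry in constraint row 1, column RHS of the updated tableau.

2/5

Ratio test on column x1 — row 1: (8/5)/(3/5) = 8/3; row 2: 11/2 = 11/2; row 3: 6/3 = 2. Minimum is 2 at row 3 (s_3 leaves); pivot element 3.
Divide row 3 by 3; eliminate column x1 from the other rows.
Row 1 update in column RHS: 8/5 − (3/5)·2 = 2/5.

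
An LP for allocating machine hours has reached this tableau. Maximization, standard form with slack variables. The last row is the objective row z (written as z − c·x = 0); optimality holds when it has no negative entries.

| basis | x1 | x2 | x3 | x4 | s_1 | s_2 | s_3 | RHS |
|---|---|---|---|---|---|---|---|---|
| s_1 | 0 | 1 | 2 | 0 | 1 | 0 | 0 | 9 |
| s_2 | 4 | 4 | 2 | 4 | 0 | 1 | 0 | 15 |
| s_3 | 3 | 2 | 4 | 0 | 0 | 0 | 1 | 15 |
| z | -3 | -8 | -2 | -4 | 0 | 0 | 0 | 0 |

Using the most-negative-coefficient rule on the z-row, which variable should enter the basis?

Negative z-row entries: x1: -3, x2: -8, x3: -2, x4: -4.
The most negative is -8 in column x2, so x2 enters.

x2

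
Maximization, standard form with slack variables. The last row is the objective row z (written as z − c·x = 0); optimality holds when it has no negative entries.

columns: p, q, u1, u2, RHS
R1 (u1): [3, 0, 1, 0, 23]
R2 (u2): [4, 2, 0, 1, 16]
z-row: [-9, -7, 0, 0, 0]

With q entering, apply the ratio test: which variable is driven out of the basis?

Column q entries and ratios — u1: 0 ≤ 0, skip; u2: 16/2 = 8.
Smallest ratio is 8 in the row of u2, so u2 leaves.

u2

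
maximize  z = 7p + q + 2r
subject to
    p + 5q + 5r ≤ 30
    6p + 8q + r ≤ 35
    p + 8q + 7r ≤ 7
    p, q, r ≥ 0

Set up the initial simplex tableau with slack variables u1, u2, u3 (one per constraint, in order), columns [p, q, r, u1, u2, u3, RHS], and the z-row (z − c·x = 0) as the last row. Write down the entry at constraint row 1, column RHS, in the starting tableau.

30

The RHS of constraint 1 is b_1 = 30.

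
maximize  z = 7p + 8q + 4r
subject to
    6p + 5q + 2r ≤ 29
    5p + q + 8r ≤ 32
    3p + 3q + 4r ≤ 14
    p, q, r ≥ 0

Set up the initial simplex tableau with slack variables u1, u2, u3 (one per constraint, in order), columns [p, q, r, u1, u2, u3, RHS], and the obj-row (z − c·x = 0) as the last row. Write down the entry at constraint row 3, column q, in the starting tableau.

3

Constraint 3 has coefficient 3 on q.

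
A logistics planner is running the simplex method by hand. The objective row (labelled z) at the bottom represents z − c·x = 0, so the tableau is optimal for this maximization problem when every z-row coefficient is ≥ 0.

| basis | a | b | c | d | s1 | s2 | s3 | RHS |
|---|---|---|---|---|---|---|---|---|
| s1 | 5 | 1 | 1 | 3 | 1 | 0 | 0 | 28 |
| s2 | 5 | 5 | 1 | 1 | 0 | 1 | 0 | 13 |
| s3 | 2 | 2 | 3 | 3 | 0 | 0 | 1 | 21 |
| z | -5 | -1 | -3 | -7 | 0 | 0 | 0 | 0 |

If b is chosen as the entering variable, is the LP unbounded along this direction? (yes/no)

no

Column b has positive entries in row(s) 1, 2, 3, so the ratio test bounds it — not unbounded.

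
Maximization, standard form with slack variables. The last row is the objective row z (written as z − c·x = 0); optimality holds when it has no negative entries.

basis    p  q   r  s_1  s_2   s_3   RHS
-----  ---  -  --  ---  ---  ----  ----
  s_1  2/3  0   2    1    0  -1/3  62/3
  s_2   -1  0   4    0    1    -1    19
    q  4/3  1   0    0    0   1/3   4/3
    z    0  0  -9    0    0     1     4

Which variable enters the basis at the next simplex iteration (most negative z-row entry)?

Negative z-row entries: r: -9.
The most negative is -9 in column r, so r enters.

r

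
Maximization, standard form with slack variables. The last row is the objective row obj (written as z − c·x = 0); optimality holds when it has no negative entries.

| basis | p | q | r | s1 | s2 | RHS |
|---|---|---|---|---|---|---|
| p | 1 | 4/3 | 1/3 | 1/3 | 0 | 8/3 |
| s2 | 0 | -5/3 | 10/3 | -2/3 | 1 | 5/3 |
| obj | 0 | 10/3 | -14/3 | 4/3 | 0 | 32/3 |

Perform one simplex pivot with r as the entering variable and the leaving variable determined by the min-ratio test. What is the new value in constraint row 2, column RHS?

Ratio test on column r — row 1: (8/3)/(1/3) = 8; row 2: (5/3)/(10/3) = 1/2. Minimum is 1/2 at row 2 (s2 leaves); pivot element 10/3.
Divide row 2 by 10/3; eliminate column r from the other rows.
In the new row 2, the RHS entry is the old entry divided by the pivot: (5/3)/(10/3) = 1/2.

1/2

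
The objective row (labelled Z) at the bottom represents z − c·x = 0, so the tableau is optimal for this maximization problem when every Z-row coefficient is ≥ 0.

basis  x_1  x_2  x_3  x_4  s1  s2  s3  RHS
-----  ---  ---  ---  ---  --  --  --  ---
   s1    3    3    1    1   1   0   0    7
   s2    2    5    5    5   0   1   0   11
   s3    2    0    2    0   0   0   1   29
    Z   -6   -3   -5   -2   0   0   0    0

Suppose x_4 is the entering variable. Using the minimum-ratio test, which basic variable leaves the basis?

Column x_4 entries and ratios — s1: 7/1 = 7; s2: 11/5 = 11/5; s3: 0 ≤ 0, skip.
Smallest ratio is 11/5 in the row of s2, so s2 leaves.

s2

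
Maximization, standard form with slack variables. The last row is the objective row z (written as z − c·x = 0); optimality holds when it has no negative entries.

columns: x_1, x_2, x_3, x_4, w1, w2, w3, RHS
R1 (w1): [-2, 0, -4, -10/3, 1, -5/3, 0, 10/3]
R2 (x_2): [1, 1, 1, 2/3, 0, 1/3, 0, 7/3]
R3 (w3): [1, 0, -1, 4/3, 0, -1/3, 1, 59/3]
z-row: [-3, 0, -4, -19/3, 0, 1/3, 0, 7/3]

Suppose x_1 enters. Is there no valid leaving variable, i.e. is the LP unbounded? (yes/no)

no

Column x_1 has positive entries in row(s) 2, 3, so the ratio test bounds it — not unbounded.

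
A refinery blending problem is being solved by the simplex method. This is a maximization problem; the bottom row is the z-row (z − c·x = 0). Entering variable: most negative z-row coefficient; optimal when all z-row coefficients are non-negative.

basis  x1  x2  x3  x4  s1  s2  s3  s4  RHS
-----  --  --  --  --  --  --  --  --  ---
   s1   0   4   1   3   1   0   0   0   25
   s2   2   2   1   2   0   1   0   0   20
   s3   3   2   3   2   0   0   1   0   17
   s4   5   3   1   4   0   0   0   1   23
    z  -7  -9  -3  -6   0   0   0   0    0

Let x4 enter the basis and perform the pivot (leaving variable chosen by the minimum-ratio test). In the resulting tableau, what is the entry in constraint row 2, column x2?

1/2

Ratio test on column x4 — row 1: 25/3 = 25/3; row 2: 20/2 = 10; row 3: 17/2 = 17/2; row 4: 23/4 = 23/4. Minimum is 23/4 at row 4 (s4 leaves); pivot element 4.
Divide row 4 by 4; eliminate column x4 from the other rows.
Row 2 update in column x2: 2 − 2·(3/4) = 1/2.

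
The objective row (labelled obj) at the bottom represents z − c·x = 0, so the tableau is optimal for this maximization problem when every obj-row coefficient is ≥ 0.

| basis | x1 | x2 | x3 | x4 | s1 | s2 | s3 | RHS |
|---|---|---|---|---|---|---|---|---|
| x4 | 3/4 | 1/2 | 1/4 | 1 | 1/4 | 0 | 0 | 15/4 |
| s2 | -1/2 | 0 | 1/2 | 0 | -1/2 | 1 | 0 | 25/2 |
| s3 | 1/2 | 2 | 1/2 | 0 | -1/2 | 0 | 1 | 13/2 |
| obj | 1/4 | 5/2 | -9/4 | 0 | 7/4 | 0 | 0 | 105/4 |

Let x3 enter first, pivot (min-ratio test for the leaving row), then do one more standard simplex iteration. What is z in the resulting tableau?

56

Ratio test on column x3 — row 1: (15/4)/(1/4) = 15; row 2: (25/2)/(1/2) = 25; row 3: (13/2)/(1/2) = 13. Minimum is 13 at row 3 (s3 leaves); pivot element 1/2.
Pivot on row 3; the obj-row RHS becomes 105/4 − (-9/4)·13 = 111/2.
Next entering variable (most negative obj-row entry -1/2): s1.
Ratio test on column s1 — row 1: (1/2)/(1/2) = 1; row 2: entry 0 ≤ 0; row 3: entry -1 ≤ 0. Minimum is 1 at row 1 (x4 leaves); pivot element 1/2.
After the second pivot the obj-row RHS is 111/2 − (-1/2)·1 = 56.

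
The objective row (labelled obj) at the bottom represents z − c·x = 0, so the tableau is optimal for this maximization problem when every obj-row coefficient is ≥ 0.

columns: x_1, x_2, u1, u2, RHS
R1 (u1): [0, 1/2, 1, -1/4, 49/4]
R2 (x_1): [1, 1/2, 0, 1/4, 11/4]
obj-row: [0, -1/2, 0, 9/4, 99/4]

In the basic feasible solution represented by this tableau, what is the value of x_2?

x_2 is not in the basis, so in the current basic feasible solution x_2 = 0.

0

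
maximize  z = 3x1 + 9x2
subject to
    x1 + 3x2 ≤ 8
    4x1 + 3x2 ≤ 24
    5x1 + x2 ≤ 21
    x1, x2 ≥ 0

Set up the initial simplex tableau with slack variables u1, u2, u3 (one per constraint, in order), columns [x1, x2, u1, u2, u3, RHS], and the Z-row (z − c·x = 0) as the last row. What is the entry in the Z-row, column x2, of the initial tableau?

The Z-row carries the negated objective coefficients: the x2 entry is -9.

-9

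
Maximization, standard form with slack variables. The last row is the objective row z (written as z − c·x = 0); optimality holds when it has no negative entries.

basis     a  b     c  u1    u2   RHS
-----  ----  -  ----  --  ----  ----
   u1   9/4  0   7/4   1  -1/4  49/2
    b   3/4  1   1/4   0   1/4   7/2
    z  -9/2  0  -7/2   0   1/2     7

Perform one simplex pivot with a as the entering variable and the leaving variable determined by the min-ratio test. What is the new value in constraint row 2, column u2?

Ratio test on column a — row 1: (49/2)/(9/4) = 98/9; row 2: (7/2)/(3/4) = 14/3. Minimum is 14/3 at row 2 (b leaves); pivot element 3/4.
Divide row 2 by 3/4; eliminate column a from the other rows.
In the new row 2, the u2 entry is the old entry divided by the pivot: (1/4)/(3/4) = 1/3.

1/3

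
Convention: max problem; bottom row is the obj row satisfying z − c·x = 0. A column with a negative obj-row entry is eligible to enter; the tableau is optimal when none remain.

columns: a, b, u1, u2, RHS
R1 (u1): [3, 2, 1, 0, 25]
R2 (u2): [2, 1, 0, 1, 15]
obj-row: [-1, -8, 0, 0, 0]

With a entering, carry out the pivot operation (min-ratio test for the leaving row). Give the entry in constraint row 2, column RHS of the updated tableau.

15/2

Ratio test on column a — row 1: 25/3 = 25/3; row 2: 15/2 = 15/2. Minimum is 15/2 at row 2 (u2 leaves); pivot element 2.
Divide row 2 by 2; eliminate column a from the other rows.
In the new row 2, the RHS entry is the old entry divided by the pivot: 15/2 = 15/2.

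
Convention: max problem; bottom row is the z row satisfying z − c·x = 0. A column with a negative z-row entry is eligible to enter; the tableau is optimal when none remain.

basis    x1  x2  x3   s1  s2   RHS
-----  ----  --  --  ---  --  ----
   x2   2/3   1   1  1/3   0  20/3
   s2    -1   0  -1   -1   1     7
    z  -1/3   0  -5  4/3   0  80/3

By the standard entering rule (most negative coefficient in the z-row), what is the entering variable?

Negative z-row entries: x1: -1/3, x3: -5.
The most negative is -5 in column x3, so x3 enters.

x3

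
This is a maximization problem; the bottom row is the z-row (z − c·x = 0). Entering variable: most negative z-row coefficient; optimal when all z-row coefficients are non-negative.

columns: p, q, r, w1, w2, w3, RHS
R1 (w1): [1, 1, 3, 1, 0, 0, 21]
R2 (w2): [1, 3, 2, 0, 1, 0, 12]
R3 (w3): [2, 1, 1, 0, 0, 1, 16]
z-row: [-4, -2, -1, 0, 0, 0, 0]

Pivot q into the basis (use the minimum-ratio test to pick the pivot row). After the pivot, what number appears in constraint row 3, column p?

5/3

Ratio test on column q — row 1: 21/1 = 21; row 2: 12/3 = 4; row 3: 16/1 = 16. Minimum is 4 at row 2 (w2 leaves); pivot element 3.
Divide row 2 by 3; eliminate column q from the other rows.
Row 3 update in column p: 2 − 1·(1/3) = 5/3.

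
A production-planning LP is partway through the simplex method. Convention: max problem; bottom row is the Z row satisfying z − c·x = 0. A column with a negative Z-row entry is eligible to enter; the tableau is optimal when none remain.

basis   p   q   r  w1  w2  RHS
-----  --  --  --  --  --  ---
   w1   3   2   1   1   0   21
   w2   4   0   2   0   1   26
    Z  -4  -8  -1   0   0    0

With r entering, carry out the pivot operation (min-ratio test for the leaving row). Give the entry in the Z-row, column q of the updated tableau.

-8

Ratio test on column r — row 1: 21/1 = 21; row 2: 26/2 = 13. Minimum is 13 at row 2 (w2 leaves); pivot element 2.
Divide row 2 by 2; eliminate column r from the other rows.
Z-row update in column q: -8 − (-1)·0 = -8.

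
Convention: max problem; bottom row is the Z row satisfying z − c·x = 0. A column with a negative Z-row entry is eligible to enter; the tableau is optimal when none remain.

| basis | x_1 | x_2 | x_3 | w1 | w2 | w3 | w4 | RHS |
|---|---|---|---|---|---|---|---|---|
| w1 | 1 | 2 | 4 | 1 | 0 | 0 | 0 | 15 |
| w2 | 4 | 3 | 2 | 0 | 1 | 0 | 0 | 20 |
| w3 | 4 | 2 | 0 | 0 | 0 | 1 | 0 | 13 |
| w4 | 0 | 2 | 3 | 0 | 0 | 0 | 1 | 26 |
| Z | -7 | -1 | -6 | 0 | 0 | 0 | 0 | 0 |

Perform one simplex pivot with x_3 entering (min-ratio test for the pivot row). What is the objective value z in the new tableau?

45/2

Ratio test on column x_3 — row 1: 15/4 = 15/4; row 2: 20/2 = 10; row 3: entry 0 ≤ 0; row 4: 26/3 = 26/3. Minimum is 15/4 at row 1 (w1 leaves); pivot element 4.
Pivot on row 1; the Z-row RHS becomes 0 − (-6)·(15/4) = 45/2.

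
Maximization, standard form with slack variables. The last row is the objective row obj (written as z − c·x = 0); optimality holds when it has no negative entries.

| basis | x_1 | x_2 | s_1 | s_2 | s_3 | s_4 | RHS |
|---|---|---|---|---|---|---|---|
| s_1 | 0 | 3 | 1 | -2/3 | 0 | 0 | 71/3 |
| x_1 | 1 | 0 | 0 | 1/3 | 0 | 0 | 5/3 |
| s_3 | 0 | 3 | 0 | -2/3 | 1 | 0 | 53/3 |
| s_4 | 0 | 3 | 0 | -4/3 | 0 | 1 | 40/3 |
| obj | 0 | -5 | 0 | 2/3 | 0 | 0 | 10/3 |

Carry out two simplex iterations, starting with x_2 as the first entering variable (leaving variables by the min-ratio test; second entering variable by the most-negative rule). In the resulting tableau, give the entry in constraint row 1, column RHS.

7

Ratio test on column x_2 — row 1: (71/3)/3 = 71/9; row 2: entry 0 ≤ 0; row 3: (53/3)/3 = 53/9; row 4: (40/3)/3 = 40/9. Minimum is 40/9 at row 4 (s_4 leaves); pivot element 3.
Divide row 4 by 3; eliminate column x_2 from the other rows.
Second iteration: most negative obj-row entry is -14/9 in column s_2, so s_2 enters.
Ratio test on column s_2 — row 1: (31/3)/(2/3) = 31/2; row 2: (5/3)/(1/3) = 5; row 3: (13/3)/(2/3) = 13/2; row 4: entry -4/9 ≤ 0. Minimum is 5 at row 2 (x_1 leaves); pivot element 1/3.
Divide row 2 by 1/3; eliminate column s_2 from the other rows.
After both pivots, the entry at constraint row 1, column RHS is 7.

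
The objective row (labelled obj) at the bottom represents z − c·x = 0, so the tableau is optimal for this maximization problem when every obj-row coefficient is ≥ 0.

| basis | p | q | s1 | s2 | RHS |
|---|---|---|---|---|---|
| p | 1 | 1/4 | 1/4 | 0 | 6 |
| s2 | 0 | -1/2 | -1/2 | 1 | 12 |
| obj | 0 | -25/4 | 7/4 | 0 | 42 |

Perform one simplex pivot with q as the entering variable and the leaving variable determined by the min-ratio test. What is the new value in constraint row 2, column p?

2

Ratio test on column q — row 1: 6/(1/4) = 24; row 2: entry -1/2 ≤ 0. Minimum is 24 at row 1 (p leaves); pivot element 1/4.
Divide row 1 by 1/4; eliminate column q from the other rows.
Row 2 update in column p: 0 − (-1/2)·4 = 2.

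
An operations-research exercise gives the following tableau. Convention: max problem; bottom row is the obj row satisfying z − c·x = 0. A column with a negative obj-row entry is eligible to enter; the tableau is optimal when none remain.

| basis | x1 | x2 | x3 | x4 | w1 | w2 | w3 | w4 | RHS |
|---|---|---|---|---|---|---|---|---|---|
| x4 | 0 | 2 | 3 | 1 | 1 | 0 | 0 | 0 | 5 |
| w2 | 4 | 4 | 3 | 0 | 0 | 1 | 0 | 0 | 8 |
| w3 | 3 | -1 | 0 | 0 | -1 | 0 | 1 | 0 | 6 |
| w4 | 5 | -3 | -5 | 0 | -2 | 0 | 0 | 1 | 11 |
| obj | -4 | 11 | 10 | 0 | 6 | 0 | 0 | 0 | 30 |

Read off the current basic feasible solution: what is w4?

w4 is basic (row 4); its value is the RHS of that row, 11.

11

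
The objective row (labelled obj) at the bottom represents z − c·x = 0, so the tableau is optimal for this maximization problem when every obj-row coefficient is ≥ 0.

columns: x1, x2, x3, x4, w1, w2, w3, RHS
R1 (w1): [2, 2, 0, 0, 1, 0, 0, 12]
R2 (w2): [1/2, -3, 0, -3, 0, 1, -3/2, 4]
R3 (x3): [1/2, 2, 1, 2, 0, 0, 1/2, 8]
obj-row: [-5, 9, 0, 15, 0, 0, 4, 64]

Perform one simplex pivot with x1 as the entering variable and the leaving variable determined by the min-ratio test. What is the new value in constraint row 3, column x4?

2

Ratio test on column x1 — row 1: 12/2 = 6; row 2: 4/(1/2) = 8; row 3: 8/(1/2) = 16. Minimum is 6 at row 1 (w1 leaves); pivot element 2.
Divide row 1 by 2; eliminate column x1 from the other rows.
Row 3 update in column x4: 2 − (1/2)·0 = 2.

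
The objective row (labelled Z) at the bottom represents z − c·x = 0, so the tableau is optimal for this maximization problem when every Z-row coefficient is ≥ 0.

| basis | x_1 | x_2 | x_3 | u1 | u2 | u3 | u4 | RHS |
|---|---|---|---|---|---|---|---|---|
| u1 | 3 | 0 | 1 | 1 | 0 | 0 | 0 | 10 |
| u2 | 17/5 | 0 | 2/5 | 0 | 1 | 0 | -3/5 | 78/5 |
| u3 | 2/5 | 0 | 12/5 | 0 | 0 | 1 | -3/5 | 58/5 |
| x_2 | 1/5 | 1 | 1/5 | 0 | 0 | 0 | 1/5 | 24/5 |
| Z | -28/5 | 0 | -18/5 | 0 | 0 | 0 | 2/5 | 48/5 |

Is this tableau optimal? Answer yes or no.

no

The Z-row has a negative entry -28/5 in column x_1, so it is not optimal.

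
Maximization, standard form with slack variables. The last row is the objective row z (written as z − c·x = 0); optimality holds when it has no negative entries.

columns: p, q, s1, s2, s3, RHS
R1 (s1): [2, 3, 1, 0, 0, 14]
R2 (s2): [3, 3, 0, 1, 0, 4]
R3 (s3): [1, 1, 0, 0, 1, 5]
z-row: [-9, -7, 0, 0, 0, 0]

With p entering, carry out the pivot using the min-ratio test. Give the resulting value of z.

12

Ratio test on column p — row 1: 14/2 = 7; row 2: 4/3 = 4/3; row 3: 5/1 = 5. Minimum is 4/3 at row 2 (s2 leaves); pivot element 3.
Pivot on row 2; the z-row RHS becomes 0 − (-9)·(4/3) = 12.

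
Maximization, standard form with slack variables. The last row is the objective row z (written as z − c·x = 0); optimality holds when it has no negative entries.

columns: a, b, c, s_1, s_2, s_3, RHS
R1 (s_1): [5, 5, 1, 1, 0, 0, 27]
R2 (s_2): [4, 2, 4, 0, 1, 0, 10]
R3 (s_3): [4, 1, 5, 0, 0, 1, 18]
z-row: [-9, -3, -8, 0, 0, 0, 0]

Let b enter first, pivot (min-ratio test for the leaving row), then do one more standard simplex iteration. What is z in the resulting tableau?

45/2

Ratio test on column b — row 1: 27/5 = 27/5; row 2: 10/2 = 5; row 3: 18/1 = 18. Minimum is 5 at row 2 (s_2 leaves); pivot element 2.
Pivot on row 2; the z-row RHS becomes 0 − (-3)·5 = 15.
Next entering variable (most negative z-row entry -3): a.
Ratio test on column a — row 1: entry -5 ≤ 0; row 2: 5/2 = 5/2; row 3: 13/2 = 13/2. Minimum is 5/2 at row 2 (b leaves); pivot element 2.
After the second pivot the z-row RHS is 15 − (-3)·(5/2) = 45/2.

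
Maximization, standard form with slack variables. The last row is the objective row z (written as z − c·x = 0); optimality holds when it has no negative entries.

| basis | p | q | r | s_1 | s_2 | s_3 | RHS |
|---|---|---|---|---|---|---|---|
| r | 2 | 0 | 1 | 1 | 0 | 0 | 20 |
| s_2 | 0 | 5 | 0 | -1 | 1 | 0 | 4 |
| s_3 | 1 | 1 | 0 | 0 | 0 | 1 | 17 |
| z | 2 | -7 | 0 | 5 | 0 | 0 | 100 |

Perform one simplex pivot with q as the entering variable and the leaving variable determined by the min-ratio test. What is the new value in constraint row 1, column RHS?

Ratio test on column q — row 1: entry 0 ≤ 0; row 2: 4/5 = 4/5; row 3: 17/1 = 17. Minimum is 4/5 at row 2 (s_2 leaves); pivot element 5.
Divide row 2 by 5; eliminate column q from the other rows.
Row 1 update in column RHS: 20 − 0·(4/5) = 20.

20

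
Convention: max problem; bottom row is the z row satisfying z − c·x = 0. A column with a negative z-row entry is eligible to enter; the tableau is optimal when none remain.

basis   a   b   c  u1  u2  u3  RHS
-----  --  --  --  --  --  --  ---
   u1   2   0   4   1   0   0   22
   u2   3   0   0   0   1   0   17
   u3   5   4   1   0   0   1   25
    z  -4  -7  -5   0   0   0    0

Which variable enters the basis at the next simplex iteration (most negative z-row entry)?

b

Negative z-row entries: a: -4, b: -7, c: -5.
The most negative is -7 in column b, so b enters.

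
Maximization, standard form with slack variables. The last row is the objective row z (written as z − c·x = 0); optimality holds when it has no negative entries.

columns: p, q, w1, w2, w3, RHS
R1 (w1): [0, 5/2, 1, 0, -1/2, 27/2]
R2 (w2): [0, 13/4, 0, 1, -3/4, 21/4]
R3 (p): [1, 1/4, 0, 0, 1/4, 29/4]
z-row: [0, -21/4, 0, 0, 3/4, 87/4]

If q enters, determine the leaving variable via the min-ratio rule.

Column q entries and ratios — w1: (27/2)/(5/2) = 27/5; w2: (21/4)/(13/4) = 21/13; p: (29/4)/(1/4) = 29.
Smallest ratio is 21/13 in the row of w2, so w2 leaves.

w2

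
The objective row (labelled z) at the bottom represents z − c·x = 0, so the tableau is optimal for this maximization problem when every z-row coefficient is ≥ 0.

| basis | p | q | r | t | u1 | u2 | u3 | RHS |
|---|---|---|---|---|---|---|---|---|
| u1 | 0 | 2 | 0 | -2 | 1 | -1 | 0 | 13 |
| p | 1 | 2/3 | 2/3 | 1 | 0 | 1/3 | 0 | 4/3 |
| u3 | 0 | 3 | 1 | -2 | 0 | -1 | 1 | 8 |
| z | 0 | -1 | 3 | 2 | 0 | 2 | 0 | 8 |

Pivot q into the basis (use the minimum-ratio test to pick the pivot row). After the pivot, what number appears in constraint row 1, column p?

Ratio test on column q — row 1: 13/2 = 13/2; row 2: (4/3)/(2/3) = 2; row 3: 8/3 = 8/3. Minimum is 2 at row 2 (p leaves); pivot element 2/3.
Divide row 2 by 2/3; eliminate column q from the other rows.
Row 1 update in column p: 0 − 2·(3/2) = -3.

-3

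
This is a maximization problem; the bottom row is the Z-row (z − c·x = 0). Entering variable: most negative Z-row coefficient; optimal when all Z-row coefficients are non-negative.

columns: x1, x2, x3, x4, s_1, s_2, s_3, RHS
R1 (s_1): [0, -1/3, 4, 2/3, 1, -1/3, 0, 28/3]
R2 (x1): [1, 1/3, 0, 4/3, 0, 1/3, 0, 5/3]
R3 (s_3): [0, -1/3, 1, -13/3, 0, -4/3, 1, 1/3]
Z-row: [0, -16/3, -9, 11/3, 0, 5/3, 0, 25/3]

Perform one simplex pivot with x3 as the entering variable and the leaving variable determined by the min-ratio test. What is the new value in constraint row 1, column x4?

18

Ratio test on column x3 — row 1: (28/3)/4 = 7/3; row 2: entry 0 ≤ 0; row 3: (1/3)/1 = 1/3. Minimum is 1/3 at row 3 (s_3 leaves); pivot element 1.
Divide row 3 by 1; eliminate column x3 from the other rows.
Row 1 update in column x4: 2/3 − 4·(-13/3) = 18.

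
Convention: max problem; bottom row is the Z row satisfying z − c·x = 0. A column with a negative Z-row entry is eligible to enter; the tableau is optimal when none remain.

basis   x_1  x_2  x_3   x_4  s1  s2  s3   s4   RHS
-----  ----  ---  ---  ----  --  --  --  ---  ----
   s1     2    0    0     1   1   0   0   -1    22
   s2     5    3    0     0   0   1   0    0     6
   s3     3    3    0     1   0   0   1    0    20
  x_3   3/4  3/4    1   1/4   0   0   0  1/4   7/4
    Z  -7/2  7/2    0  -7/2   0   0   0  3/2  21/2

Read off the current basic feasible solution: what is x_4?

x_4 is not in the basis, so in the current basic feasible solution x_4 = 0.

0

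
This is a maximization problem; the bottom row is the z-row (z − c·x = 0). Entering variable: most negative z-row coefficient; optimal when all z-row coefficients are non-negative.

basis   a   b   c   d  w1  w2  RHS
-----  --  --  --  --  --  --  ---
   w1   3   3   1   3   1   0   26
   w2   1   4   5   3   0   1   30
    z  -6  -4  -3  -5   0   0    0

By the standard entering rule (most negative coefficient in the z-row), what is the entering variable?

a

Negative z-row entries: a: -6, b: -4, c: -3, d: -5.
The most negative is -6 in column a, so a enters.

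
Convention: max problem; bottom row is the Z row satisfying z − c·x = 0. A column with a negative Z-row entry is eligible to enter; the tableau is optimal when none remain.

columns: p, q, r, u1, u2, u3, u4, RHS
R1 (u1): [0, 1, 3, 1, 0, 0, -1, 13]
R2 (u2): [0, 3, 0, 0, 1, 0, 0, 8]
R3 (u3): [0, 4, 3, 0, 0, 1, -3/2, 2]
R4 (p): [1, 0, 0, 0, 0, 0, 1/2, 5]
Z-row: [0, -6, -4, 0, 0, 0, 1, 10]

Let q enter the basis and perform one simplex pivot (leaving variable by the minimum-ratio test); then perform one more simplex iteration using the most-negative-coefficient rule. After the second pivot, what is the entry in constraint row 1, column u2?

Ratio test on column q — row 1: 13/1 = 13; row 2: 8/3 = 8/3; row 3: 2/4 = 1/2; row 4: entry 0 ≤ 0. Minimum is 1/2 at row 3 (u3 leaves); pivot element 4.
Divide row 3 by 4; eliminate column q from the other rows.
Second iteration: most negative Z-row entry is -5/4 in column u4, so u4 enters.
Ratio test on column u4 — row 1: entry -5/8 ≤ 0; row 2: (13/2)/(9/8) = 52/9; row 3: entry -3/8 ≤ 0; row 4: 5/(1/2) = 10. Minimum is 52/9 at row 2 (u2 leaves); pivot element 9/8.
Divide row 2 by 9/8; eliminate column u4 from the other rows.
After both pivots, the entry at constraint row 1, column u2 is 5/9.

5/9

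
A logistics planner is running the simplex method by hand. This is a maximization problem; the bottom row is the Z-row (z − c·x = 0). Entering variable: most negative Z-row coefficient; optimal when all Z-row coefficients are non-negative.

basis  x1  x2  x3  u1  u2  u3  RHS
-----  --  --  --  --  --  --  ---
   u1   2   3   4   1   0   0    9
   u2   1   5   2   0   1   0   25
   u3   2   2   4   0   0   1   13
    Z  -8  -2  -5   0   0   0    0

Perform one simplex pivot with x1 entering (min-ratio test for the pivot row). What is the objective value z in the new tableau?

36

Ratio test on column x1 — row 1: 9/2 = 9/2; row 2: 25/1 = 25; row 3: 13/2 = 13/2. Minimum is 9/2 at row 1 (u1 leaves); pivot element 2.
Pivot on row 1; the Z-row RHS becomes 0 − (-8)·(9/2) = 36.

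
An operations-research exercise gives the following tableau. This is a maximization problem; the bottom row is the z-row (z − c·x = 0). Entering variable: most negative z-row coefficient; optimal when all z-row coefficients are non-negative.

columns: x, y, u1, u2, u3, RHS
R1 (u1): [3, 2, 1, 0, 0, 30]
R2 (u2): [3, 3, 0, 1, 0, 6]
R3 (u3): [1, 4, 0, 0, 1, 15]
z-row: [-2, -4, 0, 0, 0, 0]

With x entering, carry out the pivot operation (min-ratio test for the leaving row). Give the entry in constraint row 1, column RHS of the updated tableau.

24

Ratio test on column x — row 1: 30/3 = 10; row 2: 6/3 = 2; row 3: 15/1 = 15. Minimum is 2 at row 2 (u2 leaves); pivot element 3.
Divide row 2 by 3; eliminate column x from the other rows.
Row 1 update in column RHS: 30 − 3·2 = 24.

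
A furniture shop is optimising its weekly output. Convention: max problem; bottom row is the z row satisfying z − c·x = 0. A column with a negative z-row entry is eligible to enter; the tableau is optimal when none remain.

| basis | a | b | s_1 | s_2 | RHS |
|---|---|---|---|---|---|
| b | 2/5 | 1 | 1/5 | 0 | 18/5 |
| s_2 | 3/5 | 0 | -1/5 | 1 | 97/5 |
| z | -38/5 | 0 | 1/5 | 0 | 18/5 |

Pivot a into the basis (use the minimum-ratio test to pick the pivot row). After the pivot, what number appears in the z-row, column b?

Ratio test on column a — row 1: (18/5)/(2/5) = 9; row 2: (97/5)/(3/5) = 97/3. Minimum is 9 at row 1 (b leaves); pivot element 2/5.
Divide row 1 by 2/5; eliminate column a from the other rows.
z-row update in column b: 0 − (-38/5)·(5/2) = 19.

19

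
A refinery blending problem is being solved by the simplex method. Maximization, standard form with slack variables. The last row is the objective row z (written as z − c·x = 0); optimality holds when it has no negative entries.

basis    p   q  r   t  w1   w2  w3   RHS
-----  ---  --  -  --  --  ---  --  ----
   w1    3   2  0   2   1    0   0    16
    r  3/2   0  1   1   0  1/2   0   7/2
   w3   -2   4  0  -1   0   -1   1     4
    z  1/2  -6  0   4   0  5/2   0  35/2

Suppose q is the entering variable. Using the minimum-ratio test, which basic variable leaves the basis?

w3

Column q entries and ratios — w1: 16/2 = 8; r: 0 ≤ 0, skip; w3: 4/4 = 1.
Smallest ratio is 1 in the row of w3, so w3 leaves.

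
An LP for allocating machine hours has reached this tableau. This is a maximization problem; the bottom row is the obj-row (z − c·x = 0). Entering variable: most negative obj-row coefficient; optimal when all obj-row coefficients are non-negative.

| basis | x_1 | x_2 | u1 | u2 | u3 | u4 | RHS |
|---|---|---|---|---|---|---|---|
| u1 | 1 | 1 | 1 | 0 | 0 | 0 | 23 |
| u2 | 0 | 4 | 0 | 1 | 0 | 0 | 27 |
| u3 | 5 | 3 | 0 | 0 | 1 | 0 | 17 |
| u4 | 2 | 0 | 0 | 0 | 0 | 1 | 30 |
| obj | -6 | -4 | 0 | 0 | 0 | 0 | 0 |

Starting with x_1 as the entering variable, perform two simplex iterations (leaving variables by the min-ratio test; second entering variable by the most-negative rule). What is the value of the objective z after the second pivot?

Ratio test on column x_1 — row 1: 23/1 = 23; row 2: entry 0 ≤ 0; row 3: 17/5 = 17/5; row 4: 30/2 = 15. Minimum is 17/5 at row 3 (u3 leaves); pivot element 5.
Pivot on row 3; the obj-row RHS becomes 0 − (-6)·(17/5) = 102/5.
Next entering variable (most negative obj-row entry -2/5): x_2.
Ratio test on column x_2 — row 1: (98/5)/(2/5) = 49; row 2: 27/4 = 27/4; row 3: (17/5)/(3/5) = 17/3; row 4: entry -6/5 ≤ 0. Minimum is 17/3 at row 3 (x_1 leaves); pivot element 3/5.
After the second pivot the obj-row RHS is 102/5 − (-2/5)·(17/3) = 68/3.

68/3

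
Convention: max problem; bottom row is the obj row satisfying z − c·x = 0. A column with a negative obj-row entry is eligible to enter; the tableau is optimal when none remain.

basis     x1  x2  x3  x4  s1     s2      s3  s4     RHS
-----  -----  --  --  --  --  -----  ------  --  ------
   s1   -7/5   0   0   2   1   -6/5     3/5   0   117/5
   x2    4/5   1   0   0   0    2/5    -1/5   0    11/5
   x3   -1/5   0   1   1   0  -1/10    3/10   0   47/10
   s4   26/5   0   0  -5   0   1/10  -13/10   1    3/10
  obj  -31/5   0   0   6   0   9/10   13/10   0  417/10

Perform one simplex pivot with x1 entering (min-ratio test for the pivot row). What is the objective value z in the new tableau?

Ratio test on column x1 — row 1: entry -7/5 ≤ 0; row 2: (11/5)/(4/5) = 11/4; row 3: entry -1/5 ≤ 0; row 4: (3/10)/(26/5) = 3/52. Minimum is 3/52 at row 4 (s4 leaves); pivot element 26/5.
Pivot on row 4; the obj-row RHS becomes 417/10 − (-31/5)·(3/52) = 2187/52.

2187/52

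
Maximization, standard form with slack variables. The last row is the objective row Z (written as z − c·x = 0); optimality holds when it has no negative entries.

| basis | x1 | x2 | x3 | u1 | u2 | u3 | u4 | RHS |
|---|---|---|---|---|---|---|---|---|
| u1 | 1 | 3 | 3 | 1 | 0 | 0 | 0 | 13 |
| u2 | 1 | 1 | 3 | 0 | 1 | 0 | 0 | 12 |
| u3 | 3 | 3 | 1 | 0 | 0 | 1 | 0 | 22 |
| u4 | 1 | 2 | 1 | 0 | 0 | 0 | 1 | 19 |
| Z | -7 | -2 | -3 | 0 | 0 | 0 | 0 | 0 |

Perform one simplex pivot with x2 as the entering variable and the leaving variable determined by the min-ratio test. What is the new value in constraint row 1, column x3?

1

Ratio test on column x2 — row 1: 13/3 = 13/3; row 2: 12/1 = 12; row 3: 22/3 = 22/3; row 4: 19/2 = 19/2. Minimum is 13/3 at row 1 (u1 leaves); pivot element 3.
Divide row 1 by 3; eliminate column x2 from the other rows.
In the new row 1, the x3 entry is the old entry divided by the pivot: 3/3 = 1.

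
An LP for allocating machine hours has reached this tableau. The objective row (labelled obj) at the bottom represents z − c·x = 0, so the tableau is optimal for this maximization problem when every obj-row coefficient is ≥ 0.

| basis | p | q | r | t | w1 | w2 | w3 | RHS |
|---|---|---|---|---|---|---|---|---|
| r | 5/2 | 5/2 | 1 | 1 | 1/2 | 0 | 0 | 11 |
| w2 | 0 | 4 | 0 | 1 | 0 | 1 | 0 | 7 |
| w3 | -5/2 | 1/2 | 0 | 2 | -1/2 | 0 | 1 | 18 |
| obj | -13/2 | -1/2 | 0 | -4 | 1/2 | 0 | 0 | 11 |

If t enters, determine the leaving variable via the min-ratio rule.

Column t entries and ratios — r: 11/1 = 11; w2: 7/1 = 7; w3: 18/2 = 9.
Smallest ratio is 7 in the row of w2, so w2 leaves.

w2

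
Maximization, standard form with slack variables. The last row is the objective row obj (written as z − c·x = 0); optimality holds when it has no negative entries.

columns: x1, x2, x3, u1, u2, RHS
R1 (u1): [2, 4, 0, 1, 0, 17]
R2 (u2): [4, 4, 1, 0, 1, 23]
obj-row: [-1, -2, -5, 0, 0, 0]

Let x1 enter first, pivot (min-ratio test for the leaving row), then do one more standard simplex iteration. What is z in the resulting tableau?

Ratio test on column x1 — row 1: 17/2 = 17/2; row 2: 23/4 = 23/4. Minimum is 23/4 at row 2 (u2 leaves); pivot element 4.
Pivot on row 2; the obj-row RHS becomes 0 − (-1)·(23/4) = 23/4.
Next entering variable (most negative obj-row entry -19/4): x3.
Ratio test on column x3 — row 1: entry -1/2 ≤ 0; row 2: (23/4)/(1/4) = 23. Minimum is 23 at row 2 (x1 leaves); pivot element 1/4.
After the second pivot the obj-row RHS is 23/4 − (-19/4)·23 = 115.

115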